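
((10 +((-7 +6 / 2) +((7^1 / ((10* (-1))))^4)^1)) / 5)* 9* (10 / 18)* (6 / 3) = 62401 / 5000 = 12.48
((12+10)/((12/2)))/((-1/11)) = -121/3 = -40.33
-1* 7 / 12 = -7 / 12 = -0.58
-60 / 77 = -0.78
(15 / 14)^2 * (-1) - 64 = -12769 / 196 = -65.15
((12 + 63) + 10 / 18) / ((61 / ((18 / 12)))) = 1.86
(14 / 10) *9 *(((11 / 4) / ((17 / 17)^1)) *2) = 693 / 10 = 69.30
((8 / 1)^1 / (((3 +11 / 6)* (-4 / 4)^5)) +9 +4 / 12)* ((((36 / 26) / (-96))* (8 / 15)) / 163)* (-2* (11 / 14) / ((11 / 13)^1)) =334 / 496335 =0.00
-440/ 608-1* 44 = -44.72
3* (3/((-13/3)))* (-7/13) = 189/169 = 1.12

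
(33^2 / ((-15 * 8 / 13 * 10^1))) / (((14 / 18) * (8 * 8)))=-0.24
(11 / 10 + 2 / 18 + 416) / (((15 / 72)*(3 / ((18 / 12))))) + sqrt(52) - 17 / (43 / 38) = 2*sqrt(13) + 3180764 / 3225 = 993.49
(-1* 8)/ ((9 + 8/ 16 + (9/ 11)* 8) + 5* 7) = -176/ 1123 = -0.16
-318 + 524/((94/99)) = 10992/47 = 233.87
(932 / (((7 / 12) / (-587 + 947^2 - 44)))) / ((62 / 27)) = 135308539152 / 217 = 623541655.08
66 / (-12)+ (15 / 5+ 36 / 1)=67 / 2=33.50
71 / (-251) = -71 / 251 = -0.28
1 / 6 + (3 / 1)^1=19 / 6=3.17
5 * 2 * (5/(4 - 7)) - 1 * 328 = -1034/3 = -344.67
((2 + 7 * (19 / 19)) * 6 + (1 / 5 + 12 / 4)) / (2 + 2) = 143 / 10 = 14.30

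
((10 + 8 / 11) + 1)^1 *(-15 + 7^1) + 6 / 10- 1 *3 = -5292 / 55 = -96.22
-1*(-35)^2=-1225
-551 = -551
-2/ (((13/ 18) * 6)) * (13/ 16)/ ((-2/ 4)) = 3/ 4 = 0.75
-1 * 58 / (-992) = 29 / 496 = 0.06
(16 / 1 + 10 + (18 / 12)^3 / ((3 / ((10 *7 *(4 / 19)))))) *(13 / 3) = 10517 / 57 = 184.51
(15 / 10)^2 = 9 / 4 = 2.25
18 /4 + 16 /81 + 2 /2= 923 /162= 5.70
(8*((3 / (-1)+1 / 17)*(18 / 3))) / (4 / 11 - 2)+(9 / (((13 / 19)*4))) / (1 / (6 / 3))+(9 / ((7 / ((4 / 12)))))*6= 885715 / 9282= 95.42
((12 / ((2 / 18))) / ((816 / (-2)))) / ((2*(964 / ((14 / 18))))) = -7 / 65552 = -0.00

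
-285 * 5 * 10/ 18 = -791.67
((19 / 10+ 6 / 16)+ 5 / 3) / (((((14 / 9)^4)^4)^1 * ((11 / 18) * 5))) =239039604361887489 / 217795333780937113600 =0.00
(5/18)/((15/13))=13/54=0.24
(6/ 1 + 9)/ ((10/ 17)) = 51/ 2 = 25.50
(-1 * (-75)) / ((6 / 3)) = 37.50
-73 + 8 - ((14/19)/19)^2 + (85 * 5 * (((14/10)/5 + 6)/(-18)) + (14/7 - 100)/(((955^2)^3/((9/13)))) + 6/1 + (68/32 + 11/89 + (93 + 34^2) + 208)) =10310842974743547615434668739849/8235699438883401966911625000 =1251.97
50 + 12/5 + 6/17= 4484/85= 52.75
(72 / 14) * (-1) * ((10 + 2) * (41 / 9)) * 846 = -1664928 / 7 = -237846.86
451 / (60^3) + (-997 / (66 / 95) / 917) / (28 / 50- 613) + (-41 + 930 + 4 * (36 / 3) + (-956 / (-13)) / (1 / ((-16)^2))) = 8570620644645384191 / 433673296056000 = 19762.85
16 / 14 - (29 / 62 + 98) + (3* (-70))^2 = 19097161 / 434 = 44002.68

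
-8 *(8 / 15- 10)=1136 / 15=75.73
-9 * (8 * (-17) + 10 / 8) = 4851 / 4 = 1212.75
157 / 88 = 1.78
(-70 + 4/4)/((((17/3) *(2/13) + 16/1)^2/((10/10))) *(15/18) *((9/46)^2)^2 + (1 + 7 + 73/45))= -1174761324360/169741475531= -6.92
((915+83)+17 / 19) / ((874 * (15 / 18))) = 56937 / 41515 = 1.37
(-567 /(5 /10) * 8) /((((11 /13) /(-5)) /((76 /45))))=90536.73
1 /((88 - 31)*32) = 1 /1824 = 0.00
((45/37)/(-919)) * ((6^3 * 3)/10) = -2916/34003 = -0.09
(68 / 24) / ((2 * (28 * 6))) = 17 / 2016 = 0.01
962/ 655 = 1.47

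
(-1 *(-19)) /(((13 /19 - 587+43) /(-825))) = 99275 /3441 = 28.85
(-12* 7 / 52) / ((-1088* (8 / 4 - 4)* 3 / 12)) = -21 / 7072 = -0.00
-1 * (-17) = 17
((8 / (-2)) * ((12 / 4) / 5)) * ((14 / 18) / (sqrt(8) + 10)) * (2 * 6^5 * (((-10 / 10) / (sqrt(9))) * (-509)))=-12313728 / 23 + 12313728 * sqrt(2) / 115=-383951.29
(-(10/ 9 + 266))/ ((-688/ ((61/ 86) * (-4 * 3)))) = -36661/ 11094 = -3.30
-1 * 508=-508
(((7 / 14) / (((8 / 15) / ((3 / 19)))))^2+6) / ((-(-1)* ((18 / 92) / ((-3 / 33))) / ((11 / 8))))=-4266661 / 1108992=-3.85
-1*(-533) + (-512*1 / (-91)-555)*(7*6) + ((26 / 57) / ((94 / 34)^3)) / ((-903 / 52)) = -1565910033155245 / 69470357229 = -22540.69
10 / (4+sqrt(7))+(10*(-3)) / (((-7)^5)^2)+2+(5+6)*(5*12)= 1694286543232 / 2542277241 - 10*sqrt(7) / 9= 663.50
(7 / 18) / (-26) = -7 / 468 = -0.01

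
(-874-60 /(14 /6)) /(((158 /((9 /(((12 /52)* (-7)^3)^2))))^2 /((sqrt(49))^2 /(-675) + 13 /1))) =-392402063807 /408161911916308725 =-0.00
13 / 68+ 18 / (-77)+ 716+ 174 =4659817 / 5236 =889.96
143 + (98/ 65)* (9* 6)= 14587/ 65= 224.42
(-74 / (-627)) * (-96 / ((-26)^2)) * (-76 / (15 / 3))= 0.25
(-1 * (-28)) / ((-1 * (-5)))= 28 / 5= 5.60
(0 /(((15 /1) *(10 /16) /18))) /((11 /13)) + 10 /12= 5 /6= 0.83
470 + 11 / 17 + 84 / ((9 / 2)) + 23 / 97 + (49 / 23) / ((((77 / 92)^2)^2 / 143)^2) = 187058257402498760368 / 1031065514300283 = 181422.28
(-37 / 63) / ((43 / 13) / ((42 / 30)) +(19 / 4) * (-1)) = 1924 / 7821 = 0.25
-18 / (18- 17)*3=-54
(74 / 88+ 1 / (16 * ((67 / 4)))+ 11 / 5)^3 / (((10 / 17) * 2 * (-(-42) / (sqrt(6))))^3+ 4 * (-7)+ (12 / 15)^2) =5181525322456796657909 / 452123532122007483628065120+ 11899573537464254700625 * sqrt(6) / 8477316227287640318026221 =0.00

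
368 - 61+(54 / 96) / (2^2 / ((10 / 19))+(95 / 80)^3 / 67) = 3212824117 / 10462711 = 307.07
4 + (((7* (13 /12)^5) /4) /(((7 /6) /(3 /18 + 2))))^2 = 27.52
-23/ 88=-0.26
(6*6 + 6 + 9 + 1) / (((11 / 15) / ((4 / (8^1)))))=390 / 11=35.45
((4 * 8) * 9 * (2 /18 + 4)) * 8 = 9472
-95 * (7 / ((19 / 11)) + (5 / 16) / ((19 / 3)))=-389.69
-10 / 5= -2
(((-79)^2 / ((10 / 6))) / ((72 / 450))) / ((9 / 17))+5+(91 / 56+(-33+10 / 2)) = 1060457 / 24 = 44185.71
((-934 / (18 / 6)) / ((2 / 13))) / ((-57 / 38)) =12142 / 9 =1349.11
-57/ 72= -19/ 24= -0.79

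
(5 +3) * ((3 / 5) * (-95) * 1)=-456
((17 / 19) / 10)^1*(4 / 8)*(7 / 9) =119 / 3420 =0.03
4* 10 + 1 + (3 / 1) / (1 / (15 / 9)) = 46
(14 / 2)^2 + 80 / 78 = 1951 / 39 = 50.03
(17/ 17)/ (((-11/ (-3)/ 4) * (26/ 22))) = 12/ 13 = 0.92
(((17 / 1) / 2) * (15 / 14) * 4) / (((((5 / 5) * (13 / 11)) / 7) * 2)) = 2805 / 26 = 107.88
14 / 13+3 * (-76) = -2950 / 13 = -226.92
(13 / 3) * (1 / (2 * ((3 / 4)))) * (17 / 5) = 442 / 45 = 9.82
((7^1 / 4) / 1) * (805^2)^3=1904905002105109375 / 4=476226250526277343.75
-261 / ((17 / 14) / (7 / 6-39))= 138243 / 17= 8131.94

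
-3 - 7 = -10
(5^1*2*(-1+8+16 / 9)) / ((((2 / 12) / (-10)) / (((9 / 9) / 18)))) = -7900 / 27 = -292.59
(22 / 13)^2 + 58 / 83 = 49974 / 14027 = 3.56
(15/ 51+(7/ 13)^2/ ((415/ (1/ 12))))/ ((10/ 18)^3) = 1022770719/ 596147500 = 1.72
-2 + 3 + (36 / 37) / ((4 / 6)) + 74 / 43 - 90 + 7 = -125402 / 1591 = -78.82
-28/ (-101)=28/ 101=0.28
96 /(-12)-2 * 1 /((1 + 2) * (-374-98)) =-5663 /708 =-8.00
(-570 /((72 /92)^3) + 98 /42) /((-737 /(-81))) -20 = -1330477 /8844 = -150.44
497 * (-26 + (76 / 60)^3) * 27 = -40202827 / 125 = -321622.62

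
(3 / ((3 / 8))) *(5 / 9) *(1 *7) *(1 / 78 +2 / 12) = 1960 / 351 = 5.58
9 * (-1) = -9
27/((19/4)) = 108/19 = 5.68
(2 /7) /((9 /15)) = 10 /21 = 0.48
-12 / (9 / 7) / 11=-0.85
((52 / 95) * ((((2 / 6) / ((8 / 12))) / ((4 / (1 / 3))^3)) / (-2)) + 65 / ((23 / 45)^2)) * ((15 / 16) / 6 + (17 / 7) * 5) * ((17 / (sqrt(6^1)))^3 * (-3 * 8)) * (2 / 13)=-236813795869667 * sqrt(6) / 153570816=-3777234.37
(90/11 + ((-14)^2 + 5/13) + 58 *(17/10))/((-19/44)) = -867056/1235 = -702.07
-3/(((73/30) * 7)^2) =-2700/261121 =-0.01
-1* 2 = -2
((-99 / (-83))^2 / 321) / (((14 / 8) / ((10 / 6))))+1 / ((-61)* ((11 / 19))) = -0.02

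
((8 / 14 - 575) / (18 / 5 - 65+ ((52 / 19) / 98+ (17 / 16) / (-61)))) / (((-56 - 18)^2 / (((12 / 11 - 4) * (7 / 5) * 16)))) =-467674339328 / 4200100374173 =-0.11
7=7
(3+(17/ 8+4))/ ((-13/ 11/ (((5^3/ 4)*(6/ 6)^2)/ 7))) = -34.47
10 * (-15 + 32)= 170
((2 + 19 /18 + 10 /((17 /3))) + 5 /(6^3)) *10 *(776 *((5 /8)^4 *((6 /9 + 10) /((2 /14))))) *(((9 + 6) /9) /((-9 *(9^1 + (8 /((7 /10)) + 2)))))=-1320814140625 /373574592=-3535.61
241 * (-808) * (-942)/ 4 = 45858444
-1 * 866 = -866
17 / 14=1.21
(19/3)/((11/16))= 304/33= 9.21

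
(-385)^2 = 148225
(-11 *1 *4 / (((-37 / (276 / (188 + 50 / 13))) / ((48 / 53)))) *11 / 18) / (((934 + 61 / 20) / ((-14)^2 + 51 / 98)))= 445933671040 / 2245602524403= 0.20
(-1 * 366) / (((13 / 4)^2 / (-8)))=46848 / 169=277.21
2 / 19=0.11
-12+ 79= 67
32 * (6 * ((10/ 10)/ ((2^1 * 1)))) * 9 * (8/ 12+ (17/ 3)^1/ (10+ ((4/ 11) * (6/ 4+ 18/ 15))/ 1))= 1021.83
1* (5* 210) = 1050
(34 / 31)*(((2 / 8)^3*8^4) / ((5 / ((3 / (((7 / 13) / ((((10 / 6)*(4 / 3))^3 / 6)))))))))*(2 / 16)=2828800 / 158193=17.88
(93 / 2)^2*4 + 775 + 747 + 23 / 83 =844216 / 83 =10171.28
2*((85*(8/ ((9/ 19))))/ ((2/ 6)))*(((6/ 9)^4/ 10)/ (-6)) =-20672/ 729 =-28.36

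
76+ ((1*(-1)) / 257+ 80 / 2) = 29811 / 257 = 116.00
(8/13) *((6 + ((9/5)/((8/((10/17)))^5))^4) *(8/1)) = 26812018137488487907589768370941206881/907698530696224851038161390998126592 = 29.54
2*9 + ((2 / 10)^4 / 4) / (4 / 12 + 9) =1260003 / 70000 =18.00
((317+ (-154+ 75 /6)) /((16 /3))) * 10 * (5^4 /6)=1096875 /32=34277.34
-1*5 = -5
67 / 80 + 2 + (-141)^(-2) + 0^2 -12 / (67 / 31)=-289283071 / 106562160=-2.71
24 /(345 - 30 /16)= 0.07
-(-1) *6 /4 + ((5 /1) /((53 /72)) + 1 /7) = 6259 /742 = 8.44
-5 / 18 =-0.28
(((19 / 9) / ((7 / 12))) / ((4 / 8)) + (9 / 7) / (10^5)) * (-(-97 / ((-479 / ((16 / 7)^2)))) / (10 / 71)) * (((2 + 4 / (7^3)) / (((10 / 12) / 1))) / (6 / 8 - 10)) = 462278299550784 / 32579581671875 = 14.19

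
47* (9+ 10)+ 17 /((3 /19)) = 3002 /3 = 1000.67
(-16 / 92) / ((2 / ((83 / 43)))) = -166 / 989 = -0.17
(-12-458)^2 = 220900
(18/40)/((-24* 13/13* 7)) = -3/1120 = -0.00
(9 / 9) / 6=1 / 6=0.17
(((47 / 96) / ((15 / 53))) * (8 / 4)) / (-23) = -2491 / 16560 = -0.15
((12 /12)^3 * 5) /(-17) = -5 /17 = -0.29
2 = 2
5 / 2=2.50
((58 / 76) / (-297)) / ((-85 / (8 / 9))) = 116 / 4316895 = 0.00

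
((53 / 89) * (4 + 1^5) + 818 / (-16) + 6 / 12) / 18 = -33925 / 12816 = -2.65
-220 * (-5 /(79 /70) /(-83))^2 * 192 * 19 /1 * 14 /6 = -229398400000 /42994249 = -5335.56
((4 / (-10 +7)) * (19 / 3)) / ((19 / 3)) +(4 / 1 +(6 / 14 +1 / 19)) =1256 / 399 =3.15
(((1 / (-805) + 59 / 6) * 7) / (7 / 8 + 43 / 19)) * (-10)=-7218328 / 32913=-219.32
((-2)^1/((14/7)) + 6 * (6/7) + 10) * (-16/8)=-198/7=-28.29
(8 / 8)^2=1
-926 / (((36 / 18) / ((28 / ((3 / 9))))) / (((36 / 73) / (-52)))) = 368.84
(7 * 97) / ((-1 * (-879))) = 679 / 879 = 0.77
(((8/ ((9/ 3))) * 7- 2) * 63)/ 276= 175/ 46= 3.80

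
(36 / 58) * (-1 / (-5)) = 18 / 145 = 0.12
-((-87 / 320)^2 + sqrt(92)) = -2*sqrt(23)-7569 / 102400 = -9.67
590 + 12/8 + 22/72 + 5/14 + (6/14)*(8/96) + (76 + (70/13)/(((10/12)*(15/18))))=5536049/8190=675.95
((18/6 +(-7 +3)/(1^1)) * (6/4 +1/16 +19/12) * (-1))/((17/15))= 755/272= 2.78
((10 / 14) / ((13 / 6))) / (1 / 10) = 300 / 91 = 3.30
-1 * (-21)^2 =-441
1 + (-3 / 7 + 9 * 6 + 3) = 403 / 7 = 57.57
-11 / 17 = -0.65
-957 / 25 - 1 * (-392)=8843 / 25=353.72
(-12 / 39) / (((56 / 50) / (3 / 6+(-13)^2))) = -46.57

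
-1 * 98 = -98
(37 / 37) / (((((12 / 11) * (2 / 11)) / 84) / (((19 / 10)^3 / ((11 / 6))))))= 1584429 / 1000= 1584.43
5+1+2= 8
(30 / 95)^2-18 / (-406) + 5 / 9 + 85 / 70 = 360659 / 188442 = 1.91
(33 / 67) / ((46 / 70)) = 1155 / 1541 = 0.75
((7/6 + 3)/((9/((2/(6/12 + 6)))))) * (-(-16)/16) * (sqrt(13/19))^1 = 50 * sqrt(247)/6669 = 0.12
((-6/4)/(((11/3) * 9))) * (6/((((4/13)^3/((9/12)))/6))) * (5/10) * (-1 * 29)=1720251/2816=610.88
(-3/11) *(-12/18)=2/11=0.18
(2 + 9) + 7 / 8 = 95 / 8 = 11.88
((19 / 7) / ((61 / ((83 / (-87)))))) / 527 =-1577 / 19577523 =-0.00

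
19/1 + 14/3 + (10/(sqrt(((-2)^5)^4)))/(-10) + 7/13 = 966617/39936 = 24.20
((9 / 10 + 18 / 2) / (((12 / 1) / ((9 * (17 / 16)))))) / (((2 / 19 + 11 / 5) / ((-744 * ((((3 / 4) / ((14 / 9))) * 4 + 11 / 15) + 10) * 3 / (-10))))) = 7907496399 / 817600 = 9671.60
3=3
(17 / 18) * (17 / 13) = 289 / 234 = 1.24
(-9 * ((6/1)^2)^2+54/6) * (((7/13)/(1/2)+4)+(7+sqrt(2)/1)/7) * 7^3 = -315815535/13 - 571095 * sqrt(2) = -25101152.99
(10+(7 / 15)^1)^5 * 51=1621612873469 / 253125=6406371.85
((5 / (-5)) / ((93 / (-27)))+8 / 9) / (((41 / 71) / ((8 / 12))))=46718 / 34317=1.36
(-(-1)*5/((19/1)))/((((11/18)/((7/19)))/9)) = 5670/3971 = 1.43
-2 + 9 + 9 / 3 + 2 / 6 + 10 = 61 / 3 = 20.33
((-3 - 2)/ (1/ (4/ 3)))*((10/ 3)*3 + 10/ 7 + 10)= -1000/ 7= -142.86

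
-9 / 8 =-1.12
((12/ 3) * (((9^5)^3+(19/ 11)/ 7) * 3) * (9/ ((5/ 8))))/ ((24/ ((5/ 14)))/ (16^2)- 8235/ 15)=-73053467925295067136/ 1126741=-64836078500112.33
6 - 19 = -13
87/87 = 1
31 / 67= 0.46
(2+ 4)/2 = 3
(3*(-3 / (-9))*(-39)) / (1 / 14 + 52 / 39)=-1638 / 59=-27.76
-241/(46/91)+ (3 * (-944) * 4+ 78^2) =-263155/46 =-5720.76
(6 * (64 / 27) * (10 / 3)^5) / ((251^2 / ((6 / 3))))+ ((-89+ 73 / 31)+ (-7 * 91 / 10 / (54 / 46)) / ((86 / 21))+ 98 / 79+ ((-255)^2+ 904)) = 19103406619161765701 / 290190681468180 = 65830.53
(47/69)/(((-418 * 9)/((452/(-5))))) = 10622/648945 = 0.02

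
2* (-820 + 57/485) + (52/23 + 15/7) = -127697181/78085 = -1635.36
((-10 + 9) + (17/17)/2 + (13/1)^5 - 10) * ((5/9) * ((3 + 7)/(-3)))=-18564125/27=-687560.19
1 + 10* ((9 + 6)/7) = 157/7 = 22.43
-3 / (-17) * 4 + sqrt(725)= 12 / 17 + 5 * sqrt(29)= 27.63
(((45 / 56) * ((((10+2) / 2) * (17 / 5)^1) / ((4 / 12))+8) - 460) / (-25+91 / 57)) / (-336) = -0.05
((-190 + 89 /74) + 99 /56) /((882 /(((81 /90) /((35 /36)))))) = -0.20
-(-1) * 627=627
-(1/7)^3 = -1/343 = -0.00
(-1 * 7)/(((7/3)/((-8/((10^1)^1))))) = 12/5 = 2.40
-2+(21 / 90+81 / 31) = 0.85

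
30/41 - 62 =-2512/41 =-61.27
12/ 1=12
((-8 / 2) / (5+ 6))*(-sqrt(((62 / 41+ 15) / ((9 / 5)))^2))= 13540 / 4059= 3.34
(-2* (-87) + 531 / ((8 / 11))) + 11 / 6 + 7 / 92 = 906.03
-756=-756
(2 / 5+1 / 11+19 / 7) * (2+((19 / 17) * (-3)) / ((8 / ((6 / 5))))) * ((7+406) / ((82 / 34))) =821.69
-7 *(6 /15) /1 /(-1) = 14 /5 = 2.80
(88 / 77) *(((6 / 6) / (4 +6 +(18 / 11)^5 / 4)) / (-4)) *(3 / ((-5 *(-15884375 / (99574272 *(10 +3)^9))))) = -5606355059475642920448 / 6362614703125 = -881140116.30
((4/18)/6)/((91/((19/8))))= 19/19656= 0.00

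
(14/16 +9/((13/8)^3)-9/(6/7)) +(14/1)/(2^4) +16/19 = -970189/166972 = -5.81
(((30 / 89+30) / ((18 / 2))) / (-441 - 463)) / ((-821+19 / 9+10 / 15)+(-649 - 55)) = 0.00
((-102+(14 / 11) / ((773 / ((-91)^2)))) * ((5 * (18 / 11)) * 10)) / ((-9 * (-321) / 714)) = -17882653600 / 10008031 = -1786.83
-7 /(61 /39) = -273 /61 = -4.48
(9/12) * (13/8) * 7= 273/32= 8.53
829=829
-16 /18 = -0.89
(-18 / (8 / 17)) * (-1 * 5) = 765 / 4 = 191.25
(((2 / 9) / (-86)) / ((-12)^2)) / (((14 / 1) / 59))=-59 / 780192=-0.00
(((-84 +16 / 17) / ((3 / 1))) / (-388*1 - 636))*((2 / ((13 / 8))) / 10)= 353 / 106080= 0.00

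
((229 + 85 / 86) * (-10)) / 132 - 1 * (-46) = 54067 / 1892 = 28.58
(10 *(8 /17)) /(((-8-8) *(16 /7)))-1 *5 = -1395 /272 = -5.13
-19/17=-1.12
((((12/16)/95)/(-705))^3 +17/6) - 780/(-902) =3563102211849498647/963501007821000000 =3.70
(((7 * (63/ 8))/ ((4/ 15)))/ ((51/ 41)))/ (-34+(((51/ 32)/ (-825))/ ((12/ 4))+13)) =-74584125/ 9425089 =-7.91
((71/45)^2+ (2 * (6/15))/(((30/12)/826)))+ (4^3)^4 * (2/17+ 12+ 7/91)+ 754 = 91560016005719/447525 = 204591958.00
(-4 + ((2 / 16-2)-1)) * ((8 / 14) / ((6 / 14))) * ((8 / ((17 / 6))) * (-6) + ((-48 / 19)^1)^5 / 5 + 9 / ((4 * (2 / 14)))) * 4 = 67208129703 / 84187366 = 798.32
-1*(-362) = 362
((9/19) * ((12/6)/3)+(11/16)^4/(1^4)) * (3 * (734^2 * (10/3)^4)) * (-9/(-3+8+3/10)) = -282592253609375/1546752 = -182700428.78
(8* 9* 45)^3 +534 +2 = 34012224536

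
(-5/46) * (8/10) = -2/23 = -0.09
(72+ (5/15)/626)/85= 0.85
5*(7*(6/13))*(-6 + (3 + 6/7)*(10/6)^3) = 2490/13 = 191.54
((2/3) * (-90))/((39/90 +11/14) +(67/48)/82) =-8265600/170281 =-48.54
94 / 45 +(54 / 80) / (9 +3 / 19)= 2.16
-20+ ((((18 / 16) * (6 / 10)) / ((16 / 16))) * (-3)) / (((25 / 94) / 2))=-8807 / 250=-35.23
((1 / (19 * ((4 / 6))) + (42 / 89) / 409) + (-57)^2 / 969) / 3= 26909383 / 23515046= 1.14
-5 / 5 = -1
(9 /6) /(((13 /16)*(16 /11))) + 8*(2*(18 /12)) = 657 /26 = 25.27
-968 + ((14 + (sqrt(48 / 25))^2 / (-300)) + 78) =-547504 / 625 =-876.01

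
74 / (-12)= -37 / 6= -6.17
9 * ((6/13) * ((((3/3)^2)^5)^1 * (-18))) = -972/13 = -74.77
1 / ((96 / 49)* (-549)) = -49 / 52704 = -0.00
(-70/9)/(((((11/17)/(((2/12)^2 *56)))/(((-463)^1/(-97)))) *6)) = -3856790/259281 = -14.87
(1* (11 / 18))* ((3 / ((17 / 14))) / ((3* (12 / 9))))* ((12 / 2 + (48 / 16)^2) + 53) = 25.67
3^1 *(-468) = -1404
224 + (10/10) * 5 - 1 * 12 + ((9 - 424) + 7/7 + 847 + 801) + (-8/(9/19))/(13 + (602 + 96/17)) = 137782925/94959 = 1450.97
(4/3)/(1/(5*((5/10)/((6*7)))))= 5/63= 0.08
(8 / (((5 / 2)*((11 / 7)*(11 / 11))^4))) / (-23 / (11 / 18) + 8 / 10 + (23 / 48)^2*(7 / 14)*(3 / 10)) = -118013952 / 8276228543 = -0.01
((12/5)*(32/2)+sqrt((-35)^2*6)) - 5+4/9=1523/45+35*sqrt(6)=119.58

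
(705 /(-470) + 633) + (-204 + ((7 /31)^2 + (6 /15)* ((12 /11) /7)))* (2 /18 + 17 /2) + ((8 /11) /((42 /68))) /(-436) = -2632464343 /2341647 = -1124.19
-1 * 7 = -7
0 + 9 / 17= 9 / 17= 0.53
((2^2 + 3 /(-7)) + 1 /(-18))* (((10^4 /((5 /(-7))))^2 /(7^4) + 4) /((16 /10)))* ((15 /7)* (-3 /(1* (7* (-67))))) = 11075542675 /4504276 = 2458.90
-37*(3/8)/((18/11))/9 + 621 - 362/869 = 619.64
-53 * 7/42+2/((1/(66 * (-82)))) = -64997/6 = -10832.83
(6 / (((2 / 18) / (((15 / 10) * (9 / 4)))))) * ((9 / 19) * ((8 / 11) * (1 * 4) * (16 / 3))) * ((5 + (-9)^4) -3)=1837219968 / 209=8790526.16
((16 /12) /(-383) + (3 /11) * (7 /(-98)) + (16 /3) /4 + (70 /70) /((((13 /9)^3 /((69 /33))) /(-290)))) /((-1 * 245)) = 15541528315 /19048767738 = 0.82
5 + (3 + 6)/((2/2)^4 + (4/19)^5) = 34670506/2477123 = 14.00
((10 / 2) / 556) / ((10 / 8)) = 0.01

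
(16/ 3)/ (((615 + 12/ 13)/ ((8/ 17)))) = 1664/ 408357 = 0.00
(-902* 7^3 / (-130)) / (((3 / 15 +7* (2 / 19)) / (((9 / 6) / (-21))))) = -419881 / 2314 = -181.45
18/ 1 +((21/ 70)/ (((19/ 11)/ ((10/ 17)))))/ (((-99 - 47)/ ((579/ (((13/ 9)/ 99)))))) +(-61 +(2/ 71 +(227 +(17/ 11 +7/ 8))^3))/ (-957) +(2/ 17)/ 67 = -12008263073985766856951/ 950959103786605056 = -12627.53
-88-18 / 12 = -179 / 2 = -89.50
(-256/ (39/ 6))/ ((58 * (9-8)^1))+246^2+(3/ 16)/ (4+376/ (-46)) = 11680900641/ 193024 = 60515.28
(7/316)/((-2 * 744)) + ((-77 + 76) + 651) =305635193/470208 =650.00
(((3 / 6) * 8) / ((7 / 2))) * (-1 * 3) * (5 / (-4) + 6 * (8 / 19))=-582 / 133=-4.38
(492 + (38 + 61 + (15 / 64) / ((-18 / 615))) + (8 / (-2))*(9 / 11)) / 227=816245 / 319616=2.55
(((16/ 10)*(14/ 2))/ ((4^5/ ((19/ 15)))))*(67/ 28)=1273/ 38400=0.03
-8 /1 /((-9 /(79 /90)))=316 /405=0.78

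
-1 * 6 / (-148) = 3 / 74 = 0.04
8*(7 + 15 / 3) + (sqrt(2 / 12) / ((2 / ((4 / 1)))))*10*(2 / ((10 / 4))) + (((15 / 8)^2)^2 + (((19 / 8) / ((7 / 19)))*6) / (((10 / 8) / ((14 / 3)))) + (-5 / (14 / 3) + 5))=8*sqrt(6) / 3 + 36798819 / 143360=263.22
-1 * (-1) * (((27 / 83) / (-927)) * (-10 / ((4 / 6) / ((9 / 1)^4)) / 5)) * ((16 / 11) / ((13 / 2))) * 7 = 13226976 / 1222507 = 10.82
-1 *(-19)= 19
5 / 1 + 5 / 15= 16 / 3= 5.33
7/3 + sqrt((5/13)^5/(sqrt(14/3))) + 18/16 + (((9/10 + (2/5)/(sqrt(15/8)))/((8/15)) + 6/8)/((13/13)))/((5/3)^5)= 243 * sqrt(30)/31250 + 25 * 14^(3/4) * 3^(1/4) * sqrt(65)/30758 + 547181/150000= 3.75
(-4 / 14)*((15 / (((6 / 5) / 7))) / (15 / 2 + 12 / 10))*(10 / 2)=-1250 / 87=-14.37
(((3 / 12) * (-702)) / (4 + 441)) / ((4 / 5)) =-351 / 712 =-0.49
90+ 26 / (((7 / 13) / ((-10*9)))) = -29790 / 7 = -4255.71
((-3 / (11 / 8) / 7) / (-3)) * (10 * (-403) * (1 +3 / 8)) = -4030 / 7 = -575.71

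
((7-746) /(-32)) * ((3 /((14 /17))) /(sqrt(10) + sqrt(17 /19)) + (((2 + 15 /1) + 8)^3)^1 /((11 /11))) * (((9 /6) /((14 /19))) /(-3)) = 14041 * (-4156250 * sqrt(10)-218750 * sqrt(323)-969) /(12544 * (sqrt(323) + 19 * sqrt(10))) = -244869.50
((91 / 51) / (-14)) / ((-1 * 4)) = 13 / 408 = 0.03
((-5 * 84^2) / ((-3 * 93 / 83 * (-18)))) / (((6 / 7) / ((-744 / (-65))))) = -911008 / 117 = -7786.39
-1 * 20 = -20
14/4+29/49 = 401/98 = 4.09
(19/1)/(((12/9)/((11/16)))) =627/64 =9.80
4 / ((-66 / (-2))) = 4 / 33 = 0.12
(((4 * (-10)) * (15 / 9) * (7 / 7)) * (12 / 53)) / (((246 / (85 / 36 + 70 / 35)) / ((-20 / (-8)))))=-39250 / 58671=-0.67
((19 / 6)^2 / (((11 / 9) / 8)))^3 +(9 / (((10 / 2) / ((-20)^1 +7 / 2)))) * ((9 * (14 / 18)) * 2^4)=1859698048 / 6655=279443.73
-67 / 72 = -0.93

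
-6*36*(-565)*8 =976320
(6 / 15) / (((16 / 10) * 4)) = 1 / 16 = 0.06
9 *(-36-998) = -9306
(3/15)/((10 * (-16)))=-1/800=-0.00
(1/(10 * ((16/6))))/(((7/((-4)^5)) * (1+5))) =-32/35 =-0.91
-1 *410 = -410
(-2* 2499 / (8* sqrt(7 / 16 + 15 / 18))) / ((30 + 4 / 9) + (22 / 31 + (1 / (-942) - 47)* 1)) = 218927394* sqrt(183) / 84685507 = 34.97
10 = 10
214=214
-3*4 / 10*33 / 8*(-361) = 35739 / 20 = 1786.95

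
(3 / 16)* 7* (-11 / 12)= -77 / 64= -1.20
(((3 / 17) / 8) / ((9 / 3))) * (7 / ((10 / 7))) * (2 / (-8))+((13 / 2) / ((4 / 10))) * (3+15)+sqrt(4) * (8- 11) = 1558511 / 5440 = 286.49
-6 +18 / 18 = -5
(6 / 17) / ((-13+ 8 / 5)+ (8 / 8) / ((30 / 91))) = -180 / 4267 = -0.04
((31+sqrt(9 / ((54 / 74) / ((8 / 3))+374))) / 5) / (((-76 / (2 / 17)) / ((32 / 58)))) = -248 / 46835 - 48 * sqrt(8198090) / 5188615475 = -0.01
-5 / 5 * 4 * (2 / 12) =-0.67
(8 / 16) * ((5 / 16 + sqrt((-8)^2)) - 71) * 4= -1003 / 8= -125.38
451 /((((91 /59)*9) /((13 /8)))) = 26609 /504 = 52.80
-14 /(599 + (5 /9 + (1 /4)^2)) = -288 /12335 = -0.02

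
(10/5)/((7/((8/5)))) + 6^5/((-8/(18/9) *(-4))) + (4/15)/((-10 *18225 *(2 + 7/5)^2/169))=53805818224/110607525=486.46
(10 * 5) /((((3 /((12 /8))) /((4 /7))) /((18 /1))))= 1800 /7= 257.14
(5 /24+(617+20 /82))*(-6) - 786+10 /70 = -5155175 /1148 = -4490.57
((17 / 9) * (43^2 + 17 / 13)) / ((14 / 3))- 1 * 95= 59508 / 91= 653.93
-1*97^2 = -9409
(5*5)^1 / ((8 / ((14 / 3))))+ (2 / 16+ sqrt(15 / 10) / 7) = sqrt(6) / 14+ 353 / 24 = 14.88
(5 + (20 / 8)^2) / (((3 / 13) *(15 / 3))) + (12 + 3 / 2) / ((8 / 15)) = 561 / 16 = 35.06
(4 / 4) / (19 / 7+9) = 7 / 82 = 0.09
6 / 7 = 0.86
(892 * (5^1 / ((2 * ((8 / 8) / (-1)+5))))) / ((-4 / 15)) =-16725 / 8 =-2090.62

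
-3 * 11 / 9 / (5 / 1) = -11 / 15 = -0.73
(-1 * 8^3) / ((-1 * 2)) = 256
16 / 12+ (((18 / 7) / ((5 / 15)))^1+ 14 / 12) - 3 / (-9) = 443 / 42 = 10.55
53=53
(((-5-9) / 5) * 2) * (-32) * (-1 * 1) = -896 / 5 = -179.20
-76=-76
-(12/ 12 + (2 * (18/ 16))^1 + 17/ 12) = -14/ 3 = -4.67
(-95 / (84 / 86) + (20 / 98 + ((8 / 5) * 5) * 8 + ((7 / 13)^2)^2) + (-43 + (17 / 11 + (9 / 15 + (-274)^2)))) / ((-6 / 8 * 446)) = -34638355707847 / 154482593265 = -224.22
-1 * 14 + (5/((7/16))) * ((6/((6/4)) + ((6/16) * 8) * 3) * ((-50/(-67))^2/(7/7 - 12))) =-7439142/345653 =-21.52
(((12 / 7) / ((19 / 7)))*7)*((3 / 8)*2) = 63 / 19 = 3.32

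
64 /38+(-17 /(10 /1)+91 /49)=2449 /1330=1.84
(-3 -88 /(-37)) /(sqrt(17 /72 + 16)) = -138 * sqrt(2338) /43253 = -0.15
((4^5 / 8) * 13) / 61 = 1664 / 61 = 27.28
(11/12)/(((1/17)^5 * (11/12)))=1419857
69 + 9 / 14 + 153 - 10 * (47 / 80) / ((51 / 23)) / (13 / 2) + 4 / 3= 4150327 / 18564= 223.57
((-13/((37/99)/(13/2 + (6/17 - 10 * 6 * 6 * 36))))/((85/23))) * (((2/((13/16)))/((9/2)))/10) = 1782767536/267325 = 6668.91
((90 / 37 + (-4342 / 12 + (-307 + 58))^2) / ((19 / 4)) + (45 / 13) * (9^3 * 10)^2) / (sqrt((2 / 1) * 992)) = 15137383373845 * sqrt(31) / 20398248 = 4131795.23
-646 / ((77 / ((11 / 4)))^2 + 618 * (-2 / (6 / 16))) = 323 / 1256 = 0.26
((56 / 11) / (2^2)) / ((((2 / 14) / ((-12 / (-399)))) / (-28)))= -1568 / 209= -7.50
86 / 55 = 1.56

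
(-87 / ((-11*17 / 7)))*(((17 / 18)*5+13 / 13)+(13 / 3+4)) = 4669 / 102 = 45.77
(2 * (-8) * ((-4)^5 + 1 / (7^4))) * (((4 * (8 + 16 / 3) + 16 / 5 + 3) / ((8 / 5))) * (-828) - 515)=-513204015.26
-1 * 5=-5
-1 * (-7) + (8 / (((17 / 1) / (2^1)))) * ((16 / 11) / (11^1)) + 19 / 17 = 8.24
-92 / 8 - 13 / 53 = -1245 / 106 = -11.75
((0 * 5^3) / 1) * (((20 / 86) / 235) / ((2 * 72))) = 0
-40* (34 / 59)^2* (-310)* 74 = 1060745600 / 3481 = 304724.39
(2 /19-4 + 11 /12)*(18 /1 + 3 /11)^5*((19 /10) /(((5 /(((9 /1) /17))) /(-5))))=668299776839037 /109514680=6102376.20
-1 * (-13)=13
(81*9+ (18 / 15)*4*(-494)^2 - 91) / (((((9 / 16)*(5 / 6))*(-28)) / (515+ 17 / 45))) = -1087250978944 / 23625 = -46021205.46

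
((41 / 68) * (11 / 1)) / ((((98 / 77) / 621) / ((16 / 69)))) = 89298 / 119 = 750.40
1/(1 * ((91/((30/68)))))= 15/3094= 0.00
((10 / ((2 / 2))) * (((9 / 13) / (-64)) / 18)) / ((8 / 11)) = -55 / 6656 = -0.01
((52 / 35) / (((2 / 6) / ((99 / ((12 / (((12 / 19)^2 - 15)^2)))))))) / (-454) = -5108184081 / 295828670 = -17.27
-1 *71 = -71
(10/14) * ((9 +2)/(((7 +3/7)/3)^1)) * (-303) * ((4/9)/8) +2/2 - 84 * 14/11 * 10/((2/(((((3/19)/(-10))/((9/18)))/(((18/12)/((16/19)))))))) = -17732193/412984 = -42.94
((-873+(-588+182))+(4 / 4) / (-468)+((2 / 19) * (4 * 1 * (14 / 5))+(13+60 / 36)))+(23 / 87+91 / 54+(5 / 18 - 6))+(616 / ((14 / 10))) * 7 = 7012994147 / 3868020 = 1813.07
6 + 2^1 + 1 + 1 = 10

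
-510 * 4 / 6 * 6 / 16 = -255 / 2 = -127.50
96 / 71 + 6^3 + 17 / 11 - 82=106917 / 781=136.90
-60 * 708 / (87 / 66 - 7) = 186912 / 25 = 7476.48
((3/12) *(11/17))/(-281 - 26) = -11/20876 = -0.00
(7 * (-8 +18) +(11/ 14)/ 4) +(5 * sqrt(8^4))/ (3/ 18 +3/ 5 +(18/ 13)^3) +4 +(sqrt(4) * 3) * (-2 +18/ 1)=67964529/ 257704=263.73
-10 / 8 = -5 / 4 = -1.25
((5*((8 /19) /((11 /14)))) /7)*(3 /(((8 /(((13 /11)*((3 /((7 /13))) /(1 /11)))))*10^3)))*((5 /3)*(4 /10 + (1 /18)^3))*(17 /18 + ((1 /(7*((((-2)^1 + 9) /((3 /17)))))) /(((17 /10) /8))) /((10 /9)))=145087345 /21802955328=0.01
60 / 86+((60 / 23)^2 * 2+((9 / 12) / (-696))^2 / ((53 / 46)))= 7427673769901 / 519117839872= 14.31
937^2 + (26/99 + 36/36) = 86919056/99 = 877970.26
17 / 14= 1.21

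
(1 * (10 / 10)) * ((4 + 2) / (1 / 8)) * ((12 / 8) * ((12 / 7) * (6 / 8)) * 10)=6480 / 7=925.71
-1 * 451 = -451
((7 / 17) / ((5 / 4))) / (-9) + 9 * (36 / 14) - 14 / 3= 98744 / 5355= 18.44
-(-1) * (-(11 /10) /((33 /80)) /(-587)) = 8 /1761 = 0.00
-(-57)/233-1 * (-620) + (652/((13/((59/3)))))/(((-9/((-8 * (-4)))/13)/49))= -14050151033/6291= -2233373.24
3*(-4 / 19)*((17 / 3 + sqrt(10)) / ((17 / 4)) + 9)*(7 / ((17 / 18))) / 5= -10.37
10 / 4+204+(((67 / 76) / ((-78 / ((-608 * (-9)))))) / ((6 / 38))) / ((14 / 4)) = 17215 / 182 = 94.59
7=7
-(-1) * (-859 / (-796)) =859 / 796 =1.08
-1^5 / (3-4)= 1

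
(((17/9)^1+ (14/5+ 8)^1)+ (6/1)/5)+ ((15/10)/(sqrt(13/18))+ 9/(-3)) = 9*sqrt(26)/26+ 98/9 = 12.65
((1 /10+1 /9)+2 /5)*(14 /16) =77 /144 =0.53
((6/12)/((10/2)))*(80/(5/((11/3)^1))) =88/15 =5.87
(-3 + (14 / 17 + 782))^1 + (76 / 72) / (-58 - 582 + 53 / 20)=1520879581 / 1950291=779.82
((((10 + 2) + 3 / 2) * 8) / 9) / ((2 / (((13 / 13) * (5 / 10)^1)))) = 3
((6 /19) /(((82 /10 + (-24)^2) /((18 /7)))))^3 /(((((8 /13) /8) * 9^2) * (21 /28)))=0.00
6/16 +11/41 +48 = 48.64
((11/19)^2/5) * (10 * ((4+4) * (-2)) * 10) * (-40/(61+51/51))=774400/11191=69.20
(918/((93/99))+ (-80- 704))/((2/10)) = 29950/31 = 966.13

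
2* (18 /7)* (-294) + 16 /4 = -1508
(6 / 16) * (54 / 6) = 27 / 8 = 3.38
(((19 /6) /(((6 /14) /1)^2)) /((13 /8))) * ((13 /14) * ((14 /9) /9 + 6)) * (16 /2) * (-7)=-7448000 /2187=-3405.58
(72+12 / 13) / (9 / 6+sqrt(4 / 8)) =5688 / 91-1896* sqrt(2) / 91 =33.04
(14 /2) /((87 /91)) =637 /87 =7.32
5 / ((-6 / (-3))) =5 / 2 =2.50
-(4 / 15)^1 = -4 / 15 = -0.27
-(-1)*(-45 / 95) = -9 / 19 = -0.47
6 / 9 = 2 / 3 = 0.67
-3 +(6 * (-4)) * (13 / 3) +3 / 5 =-532 / 5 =-106.40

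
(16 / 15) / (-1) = -16 / 15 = -1.07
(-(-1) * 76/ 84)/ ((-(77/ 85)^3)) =-11668375/ 9587193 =-1.22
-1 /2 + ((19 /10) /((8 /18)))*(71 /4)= 12061 /160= 75.38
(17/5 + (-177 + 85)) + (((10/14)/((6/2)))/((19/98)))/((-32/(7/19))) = -88.61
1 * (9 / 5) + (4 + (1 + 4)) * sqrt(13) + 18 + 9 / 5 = 54.05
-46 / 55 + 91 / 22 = 33 / 10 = 3.30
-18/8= -9/4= -2.25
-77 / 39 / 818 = -77 / 31902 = -0.00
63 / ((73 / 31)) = 1953 / 73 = 26.75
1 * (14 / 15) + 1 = 29 / 15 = 1.93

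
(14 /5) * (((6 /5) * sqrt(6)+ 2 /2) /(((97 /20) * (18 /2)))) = 56 /873+ 112 * sqrt(6) /1455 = 0.25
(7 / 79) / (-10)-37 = -29237 / 790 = -37.01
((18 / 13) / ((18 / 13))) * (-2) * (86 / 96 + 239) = -11515 / 24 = -479.79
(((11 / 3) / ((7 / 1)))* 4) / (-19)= -44 / 399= -0.11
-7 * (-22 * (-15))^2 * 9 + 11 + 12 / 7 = -48024811 / 7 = -6860687.29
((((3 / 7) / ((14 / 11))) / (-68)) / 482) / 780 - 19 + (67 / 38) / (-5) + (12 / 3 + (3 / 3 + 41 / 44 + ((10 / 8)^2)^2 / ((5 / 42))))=494793549295 / 69817075328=7.09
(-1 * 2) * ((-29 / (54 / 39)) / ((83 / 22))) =8294 / 747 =11.10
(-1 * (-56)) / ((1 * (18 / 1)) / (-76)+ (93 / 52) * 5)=55328 / 8601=6.43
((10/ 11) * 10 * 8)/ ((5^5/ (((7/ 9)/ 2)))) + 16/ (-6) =-32888/ 12375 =-2.66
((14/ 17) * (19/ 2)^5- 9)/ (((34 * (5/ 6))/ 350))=1819675725/ 2312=787056.97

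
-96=-96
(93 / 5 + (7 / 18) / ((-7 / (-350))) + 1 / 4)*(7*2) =48251 / 90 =536.12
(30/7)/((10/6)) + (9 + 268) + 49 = 2300/7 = 328.57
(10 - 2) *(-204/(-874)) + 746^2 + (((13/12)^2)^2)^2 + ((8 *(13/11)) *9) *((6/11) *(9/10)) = 63270310993932857569/113680710696960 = 556561.54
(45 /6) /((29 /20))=150 /29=5.17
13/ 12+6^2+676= 8557/ 12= 713.08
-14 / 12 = -7 / 6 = -1.17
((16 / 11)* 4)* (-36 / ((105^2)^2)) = -256 / 148561875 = -0.00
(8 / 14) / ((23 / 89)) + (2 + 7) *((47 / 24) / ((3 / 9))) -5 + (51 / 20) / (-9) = 962191 / 19320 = 49.80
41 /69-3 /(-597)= 8228 /13731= 0.60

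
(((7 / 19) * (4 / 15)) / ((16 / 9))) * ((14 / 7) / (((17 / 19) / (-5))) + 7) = -1491 / 6460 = -0.23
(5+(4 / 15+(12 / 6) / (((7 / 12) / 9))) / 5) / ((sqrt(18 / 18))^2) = 5893 / 525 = 11.22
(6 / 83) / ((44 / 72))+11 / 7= 10799 / 6391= 1.69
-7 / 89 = -0.08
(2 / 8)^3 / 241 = 0.00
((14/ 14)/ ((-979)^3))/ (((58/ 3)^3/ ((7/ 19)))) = -189/ 3478449134631592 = -0.00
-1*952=-952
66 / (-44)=-3 / 2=-1.50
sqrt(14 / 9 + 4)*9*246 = 3690*sqrt(2) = 5218.45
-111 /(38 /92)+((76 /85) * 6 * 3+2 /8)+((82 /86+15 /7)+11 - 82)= -622803497 /1944460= -320.30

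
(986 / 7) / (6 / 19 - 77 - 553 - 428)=-9367 / 70336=-0.13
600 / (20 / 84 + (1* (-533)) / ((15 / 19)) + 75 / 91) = -819000 / 920107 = -0.89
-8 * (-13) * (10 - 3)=728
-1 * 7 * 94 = -658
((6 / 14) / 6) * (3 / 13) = 3 / 182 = 0.02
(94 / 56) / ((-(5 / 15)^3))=-1269 / 28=-45.32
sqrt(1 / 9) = 1 / 3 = 0.33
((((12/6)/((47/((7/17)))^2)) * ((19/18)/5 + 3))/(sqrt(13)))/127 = 49 * sqrt(13)/164117655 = 0.00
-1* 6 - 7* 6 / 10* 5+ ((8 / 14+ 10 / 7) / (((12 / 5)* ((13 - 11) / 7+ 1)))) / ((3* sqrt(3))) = -27+ 35* sqrt(3) / 486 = -26.88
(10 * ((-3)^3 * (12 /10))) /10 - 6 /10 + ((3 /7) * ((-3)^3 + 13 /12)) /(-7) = -6157 /196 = -31.41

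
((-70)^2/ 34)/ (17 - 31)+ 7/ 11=-1806/ 187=-9.66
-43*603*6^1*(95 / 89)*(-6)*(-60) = -5320630800 / 89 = -59782368.54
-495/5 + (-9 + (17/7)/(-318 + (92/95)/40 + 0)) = -228386362/2114539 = -108.01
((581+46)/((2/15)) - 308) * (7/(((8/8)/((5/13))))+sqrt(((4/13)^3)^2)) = 11959.36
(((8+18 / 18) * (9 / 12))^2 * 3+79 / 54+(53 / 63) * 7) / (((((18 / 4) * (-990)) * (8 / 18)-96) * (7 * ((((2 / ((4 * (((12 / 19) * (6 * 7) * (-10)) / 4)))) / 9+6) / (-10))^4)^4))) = -35.21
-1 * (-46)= 46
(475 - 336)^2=19321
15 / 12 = 5 / 4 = 1.25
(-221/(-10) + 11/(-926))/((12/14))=178969/6945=25.77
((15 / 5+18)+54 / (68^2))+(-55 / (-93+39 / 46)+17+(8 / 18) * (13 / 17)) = 381716309 / 9800568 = 38.95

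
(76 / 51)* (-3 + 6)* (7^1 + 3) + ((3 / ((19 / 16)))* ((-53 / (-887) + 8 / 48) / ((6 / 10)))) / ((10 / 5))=38834540 / 859503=45.18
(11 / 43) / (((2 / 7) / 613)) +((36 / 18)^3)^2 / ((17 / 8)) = 846449 / 1462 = 578.97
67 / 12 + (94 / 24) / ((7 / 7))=19 / 2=9.50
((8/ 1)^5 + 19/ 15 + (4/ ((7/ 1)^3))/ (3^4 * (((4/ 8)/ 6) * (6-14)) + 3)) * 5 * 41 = 39170906483/ 5831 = 6717699.62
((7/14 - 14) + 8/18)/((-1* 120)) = 47/432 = 0.11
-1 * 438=-438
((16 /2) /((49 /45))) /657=40 /3577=0.01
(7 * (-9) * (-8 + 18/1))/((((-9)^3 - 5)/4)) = 1260/367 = 3.43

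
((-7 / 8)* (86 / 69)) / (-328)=301 / 90528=0.00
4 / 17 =0.24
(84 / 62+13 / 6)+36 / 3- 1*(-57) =13489 / 186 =72.52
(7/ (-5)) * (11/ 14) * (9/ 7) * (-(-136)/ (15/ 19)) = -42636/ 175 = -243.63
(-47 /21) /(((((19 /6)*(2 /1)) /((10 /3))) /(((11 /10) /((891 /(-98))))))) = 658 /4617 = 0.14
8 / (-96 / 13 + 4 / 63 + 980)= 819 / 99578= 0.01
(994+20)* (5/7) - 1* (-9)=5133/7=733.29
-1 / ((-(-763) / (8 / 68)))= -2 / 12971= -0.00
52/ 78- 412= -1234/ 3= -411.33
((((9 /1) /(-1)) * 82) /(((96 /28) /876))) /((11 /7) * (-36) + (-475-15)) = 1319913 /3826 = 344.99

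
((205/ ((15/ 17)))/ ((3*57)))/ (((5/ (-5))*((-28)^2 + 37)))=-697/ 421173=-0.00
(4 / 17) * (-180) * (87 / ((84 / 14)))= -10440 / 17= -614.12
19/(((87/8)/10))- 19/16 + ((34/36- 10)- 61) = -224551/4176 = -53.77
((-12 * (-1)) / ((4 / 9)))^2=729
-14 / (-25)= 14 / 25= 0.56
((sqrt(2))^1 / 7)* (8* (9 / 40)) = 9* sqrt(2) / 35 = 0.36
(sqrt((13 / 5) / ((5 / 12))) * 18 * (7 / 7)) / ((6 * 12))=sqrt(39) / 10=0.62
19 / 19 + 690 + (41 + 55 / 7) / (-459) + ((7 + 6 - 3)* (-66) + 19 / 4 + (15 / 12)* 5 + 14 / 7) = 15670 / 357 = 43.89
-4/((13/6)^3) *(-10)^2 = -86400/2197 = -39.33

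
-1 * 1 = -1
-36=-36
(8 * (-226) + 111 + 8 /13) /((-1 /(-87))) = -147585.46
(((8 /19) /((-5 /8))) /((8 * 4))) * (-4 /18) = 0.00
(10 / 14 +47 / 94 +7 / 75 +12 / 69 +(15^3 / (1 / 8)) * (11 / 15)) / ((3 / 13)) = 6216675127 / 72450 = 85806.42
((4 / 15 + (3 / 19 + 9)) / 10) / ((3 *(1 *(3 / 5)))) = 1343 / 2565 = 0.52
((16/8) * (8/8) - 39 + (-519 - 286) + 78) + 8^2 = -700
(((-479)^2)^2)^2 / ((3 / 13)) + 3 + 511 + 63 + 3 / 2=12008982305078701347142.83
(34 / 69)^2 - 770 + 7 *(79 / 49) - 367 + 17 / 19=-712096613 / 633213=-1124.58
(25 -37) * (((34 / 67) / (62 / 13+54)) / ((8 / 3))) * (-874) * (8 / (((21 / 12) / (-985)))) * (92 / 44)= -315065078640 / 985369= -319743.24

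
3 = 3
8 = 8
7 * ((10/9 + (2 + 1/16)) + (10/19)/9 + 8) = 215117/2736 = 78.62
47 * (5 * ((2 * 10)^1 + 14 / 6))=15745 / 3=5248.33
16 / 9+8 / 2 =52 / 9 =5.78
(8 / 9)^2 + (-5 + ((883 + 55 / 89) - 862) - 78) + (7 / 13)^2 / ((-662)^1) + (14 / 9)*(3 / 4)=-23964248434 / 403264251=-59.43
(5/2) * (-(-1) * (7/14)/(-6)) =-5/24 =-0.21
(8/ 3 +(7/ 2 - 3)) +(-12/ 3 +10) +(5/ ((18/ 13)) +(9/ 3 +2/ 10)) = 719/ 45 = 15.98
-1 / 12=-0.08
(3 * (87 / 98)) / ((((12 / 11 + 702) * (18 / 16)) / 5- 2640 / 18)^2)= 56845800 / 2836947169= 0.02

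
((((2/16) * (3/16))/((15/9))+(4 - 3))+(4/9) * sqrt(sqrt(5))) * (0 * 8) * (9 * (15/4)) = 0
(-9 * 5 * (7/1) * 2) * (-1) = 630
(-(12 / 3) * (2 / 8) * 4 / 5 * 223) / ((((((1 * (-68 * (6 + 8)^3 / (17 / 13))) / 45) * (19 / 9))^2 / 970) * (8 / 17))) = -0.01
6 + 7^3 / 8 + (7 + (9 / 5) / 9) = 2243 / 40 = 56.08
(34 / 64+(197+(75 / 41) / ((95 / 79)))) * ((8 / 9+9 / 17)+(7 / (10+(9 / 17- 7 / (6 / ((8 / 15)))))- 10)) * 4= -57212570169 / 9124427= -6270.26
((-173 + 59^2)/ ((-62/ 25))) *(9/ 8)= -186075/ 124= -1500.60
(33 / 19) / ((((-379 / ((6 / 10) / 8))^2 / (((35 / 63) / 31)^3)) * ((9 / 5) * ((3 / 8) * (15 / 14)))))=385 / 711255891460572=0.00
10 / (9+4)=10 / 13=0.77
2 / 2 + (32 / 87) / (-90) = 3899 / 3915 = 1.00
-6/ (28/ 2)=-0.43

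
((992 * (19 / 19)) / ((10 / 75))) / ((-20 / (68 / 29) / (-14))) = 354144 / 29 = 12211.86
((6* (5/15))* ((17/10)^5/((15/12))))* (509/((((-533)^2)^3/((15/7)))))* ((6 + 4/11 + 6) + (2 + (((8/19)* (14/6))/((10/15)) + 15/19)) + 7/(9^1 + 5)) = 15521582813601/838585963843594141175000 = 0.00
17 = 17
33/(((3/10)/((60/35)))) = 1320/7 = 188.57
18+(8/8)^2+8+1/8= 217/8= 27.12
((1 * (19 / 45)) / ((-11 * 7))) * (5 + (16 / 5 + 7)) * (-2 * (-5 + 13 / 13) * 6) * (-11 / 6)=11552 / 1575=7.33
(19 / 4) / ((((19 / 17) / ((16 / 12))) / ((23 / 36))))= 391 / 108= 3.62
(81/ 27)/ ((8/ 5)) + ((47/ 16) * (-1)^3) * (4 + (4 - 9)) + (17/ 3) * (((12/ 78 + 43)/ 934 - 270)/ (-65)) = 178978003/ 6313840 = 28.35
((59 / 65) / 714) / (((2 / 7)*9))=59 / 119340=0.00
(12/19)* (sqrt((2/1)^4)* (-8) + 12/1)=-240/19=-12.63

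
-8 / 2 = -4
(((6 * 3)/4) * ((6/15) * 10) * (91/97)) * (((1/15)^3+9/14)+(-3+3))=395057/36375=10.86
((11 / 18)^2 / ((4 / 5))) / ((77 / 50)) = 1375 / 4536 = 0.30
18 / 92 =9 / 46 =0.20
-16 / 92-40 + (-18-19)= -1775 / 23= -77.17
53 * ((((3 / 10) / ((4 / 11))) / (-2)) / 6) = -583 / 160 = -3.64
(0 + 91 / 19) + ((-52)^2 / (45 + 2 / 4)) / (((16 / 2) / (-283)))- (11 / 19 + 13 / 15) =-4187389 / 1995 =-2098.94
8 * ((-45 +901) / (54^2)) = 1712 / 729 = 2.35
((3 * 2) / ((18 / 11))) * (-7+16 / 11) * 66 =-1342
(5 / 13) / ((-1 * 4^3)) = -0.01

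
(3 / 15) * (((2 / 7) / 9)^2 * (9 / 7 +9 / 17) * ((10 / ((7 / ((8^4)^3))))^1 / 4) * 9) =3298534883328 / 40817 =80812771.23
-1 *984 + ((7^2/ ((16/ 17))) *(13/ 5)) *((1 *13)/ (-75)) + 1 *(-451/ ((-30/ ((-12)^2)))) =6944023/ 6000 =1157.34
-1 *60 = -60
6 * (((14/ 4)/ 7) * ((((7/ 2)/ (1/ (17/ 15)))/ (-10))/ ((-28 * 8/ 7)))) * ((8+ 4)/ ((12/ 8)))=119/ 400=0.30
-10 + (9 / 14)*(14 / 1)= -1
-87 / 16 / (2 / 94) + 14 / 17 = -69289 / 272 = -254.74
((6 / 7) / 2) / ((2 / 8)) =12 / 7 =1.71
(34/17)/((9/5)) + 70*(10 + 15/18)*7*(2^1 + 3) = 238885/9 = 26542.78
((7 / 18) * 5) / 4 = 35 / 72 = 0.49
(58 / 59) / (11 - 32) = -58 / 1239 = -0.05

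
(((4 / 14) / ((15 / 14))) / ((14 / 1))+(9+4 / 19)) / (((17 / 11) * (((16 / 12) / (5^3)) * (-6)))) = -5063575 / 54264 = -93.31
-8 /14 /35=-4 /245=-0.02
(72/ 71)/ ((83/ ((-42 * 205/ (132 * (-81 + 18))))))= 820/ 64823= 0.01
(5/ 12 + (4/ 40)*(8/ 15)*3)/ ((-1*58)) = -173/ 17400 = -0.01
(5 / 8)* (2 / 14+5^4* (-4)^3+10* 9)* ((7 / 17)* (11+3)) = -9777915 / 68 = -143792.87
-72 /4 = -18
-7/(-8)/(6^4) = 7/10368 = 0.00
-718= -718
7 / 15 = 0.47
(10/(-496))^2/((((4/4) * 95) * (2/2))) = 5/1168576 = 0.00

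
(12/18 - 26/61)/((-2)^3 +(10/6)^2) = -132/2867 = -0.05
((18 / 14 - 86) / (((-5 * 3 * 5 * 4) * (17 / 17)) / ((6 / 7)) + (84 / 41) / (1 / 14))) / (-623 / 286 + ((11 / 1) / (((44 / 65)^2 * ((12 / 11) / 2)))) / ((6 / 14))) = 500653296 / 190868804917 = 0.00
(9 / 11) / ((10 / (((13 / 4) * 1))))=0.27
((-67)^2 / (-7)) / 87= -7.37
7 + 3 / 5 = 38 / 5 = 7.60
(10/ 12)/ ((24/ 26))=65/ 72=0.90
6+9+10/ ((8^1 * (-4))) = 14.69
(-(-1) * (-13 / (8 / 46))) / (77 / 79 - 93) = 23621 / 29080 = 0.81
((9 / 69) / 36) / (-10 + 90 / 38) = -19 / 40020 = -0.00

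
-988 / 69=-14.32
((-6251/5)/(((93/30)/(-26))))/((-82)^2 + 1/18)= 5850936/3752023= 1.56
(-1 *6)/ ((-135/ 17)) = 34/ 45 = 0.76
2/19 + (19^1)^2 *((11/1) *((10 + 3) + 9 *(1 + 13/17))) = 37045493/323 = 114691.93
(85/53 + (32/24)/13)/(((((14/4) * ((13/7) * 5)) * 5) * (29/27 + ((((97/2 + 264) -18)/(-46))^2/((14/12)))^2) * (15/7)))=129999639552384/32773120719111114875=0.00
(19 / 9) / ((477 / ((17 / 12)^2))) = 5491 / 618192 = 0.01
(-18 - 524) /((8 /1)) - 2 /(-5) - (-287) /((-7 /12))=-11187 /20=-559.35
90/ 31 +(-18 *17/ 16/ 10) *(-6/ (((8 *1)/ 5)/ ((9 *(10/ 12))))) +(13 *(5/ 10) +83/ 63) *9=3528925/ 27776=127.05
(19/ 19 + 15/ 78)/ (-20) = -31/ 520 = -0.06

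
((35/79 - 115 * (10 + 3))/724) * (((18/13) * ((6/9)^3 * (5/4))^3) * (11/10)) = -64938500/406534869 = -0.16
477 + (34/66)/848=13348385/27984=477.00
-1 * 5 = -5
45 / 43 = 1.05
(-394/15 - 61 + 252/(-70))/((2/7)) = -9541/30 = -318.03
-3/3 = -1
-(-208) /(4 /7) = 364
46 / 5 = 9.20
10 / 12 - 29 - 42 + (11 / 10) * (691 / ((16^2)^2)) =-137930477 / 1966080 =-70.16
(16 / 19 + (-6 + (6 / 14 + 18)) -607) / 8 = -39483 / 532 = -74.22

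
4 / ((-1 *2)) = -2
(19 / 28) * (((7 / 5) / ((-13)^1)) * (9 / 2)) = -171 / 520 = -0.33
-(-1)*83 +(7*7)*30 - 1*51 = 1502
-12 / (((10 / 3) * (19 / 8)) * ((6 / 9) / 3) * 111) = -0.06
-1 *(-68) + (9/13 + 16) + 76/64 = 17863/208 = 85.88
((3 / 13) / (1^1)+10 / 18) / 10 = 46 / 585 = 0.08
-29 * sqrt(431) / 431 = -1.40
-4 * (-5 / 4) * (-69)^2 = 23805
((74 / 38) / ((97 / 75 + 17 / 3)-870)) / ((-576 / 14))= 6475 / 118063872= 0.00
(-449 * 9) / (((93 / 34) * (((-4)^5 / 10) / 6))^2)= -29196225 / 15745024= -1.85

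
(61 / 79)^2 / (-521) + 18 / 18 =3247840 / 3251561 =1.00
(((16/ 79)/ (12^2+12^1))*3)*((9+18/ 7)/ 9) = 36/ 7189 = 0.01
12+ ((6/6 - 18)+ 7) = 2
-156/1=-156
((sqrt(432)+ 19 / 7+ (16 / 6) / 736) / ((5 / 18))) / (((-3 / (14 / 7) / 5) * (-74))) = 5251 / 11914+ 72 * sqrt(3) / 37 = 3.81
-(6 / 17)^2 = -36 / 289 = -0.12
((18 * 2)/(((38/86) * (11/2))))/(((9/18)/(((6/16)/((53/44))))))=9288/1007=9.22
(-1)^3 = -1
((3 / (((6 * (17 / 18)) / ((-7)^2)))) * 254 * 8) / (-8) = -112014 / 17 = -6589.06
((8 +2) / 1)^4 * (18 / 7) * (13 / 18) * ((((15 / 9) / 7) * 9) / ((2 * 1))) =975000 / 49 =19897.96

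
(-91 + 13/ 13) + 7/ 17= -1523/ 17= -89.59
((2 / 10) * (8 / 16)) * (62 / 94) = 31 / 470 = 0.07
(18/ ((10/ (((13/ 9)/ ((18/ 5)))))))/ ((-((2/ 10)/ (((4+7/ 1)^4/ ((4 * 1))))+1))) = -0.72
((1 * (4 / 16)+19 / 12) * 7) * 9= 231 / 2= 115.50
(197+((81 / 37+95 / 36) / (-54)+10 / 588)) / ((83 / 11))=7634723855 / 292531176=26.10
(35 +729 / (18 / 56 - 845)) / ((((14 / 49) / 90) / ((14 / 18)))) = 197806385 / 23651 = 8363.55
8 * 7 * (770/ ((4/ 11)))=118580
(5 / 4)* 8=10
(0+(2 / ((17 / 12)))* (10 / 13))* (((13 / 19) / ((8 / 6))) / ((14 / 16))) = 1440 / 2261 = 0.64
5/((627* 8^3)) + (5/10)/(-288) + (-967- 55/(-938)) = -966.94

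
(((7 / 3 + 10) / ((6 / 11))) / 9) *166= 33781 / 81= 417.05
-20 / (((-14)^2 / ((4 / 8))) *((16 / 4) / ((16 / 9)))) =-10 / 441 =-0.02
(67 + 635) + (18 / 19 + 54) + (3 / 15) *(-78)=70428 / 95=741.35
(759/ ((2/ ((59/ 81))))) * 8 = 59708/ 27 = 2211.41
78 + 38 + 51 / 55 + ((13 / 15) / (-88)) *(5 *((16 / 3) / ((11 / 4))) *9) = 70221 / 605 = 116.07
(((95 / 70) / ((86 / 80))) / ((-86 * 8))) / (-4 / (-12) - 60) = 285 / 9267188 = 0.00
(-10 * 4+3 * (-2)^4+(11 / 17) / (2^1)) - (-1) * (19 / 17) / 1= 321 / 34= 9.44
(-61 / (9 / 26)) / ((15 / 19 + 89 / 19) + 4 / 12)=-30134 / 993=-30.35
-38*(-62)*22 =51832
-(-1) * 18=18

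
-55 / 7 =-7.86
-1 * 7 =-7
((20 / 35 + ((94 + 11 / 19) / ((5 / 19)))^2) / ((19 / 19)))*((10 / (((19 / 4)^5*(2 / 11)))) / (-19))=-154.63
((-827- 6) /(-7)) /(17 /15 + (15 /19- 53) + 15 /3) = -4845 /1876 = -2.58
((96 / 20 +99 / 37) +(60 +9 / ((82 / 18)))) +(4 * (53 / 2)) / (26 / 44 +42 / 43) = 1541820064 / 11248555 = 137.07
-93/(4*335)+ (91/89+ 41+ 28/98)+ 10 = 43609981/834820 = 52.24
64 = 64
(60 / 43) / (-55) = -12 / 473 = -0.03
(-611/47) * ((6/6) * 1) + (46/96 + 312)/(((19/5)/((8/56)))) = -7997/6384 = -1.25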